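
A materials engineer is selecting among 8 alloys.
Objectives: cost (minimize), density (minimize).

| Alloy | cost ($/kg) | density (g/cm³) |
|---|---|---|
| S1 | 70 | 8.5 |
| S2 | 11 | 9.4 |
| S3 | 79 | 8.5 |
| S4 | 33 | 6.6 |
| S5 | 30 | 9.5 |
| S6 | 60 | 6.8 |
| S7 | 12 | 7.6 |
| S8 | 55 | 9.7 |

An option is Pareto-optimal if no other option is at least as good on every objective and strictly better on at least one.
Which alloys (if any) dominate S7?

none

S1: worse on cost (70 vs 12).
S2: worse on density (9.4 vs 7.6).
S3: worse on cost (79 vs 12).
S4: worse on cost (33 vs 12).
S5: worse on cost (30 vs 12).
S6: worse on cost (60 vs 12).
S8: worse on cost (55 vs 12).
No option dominates S7.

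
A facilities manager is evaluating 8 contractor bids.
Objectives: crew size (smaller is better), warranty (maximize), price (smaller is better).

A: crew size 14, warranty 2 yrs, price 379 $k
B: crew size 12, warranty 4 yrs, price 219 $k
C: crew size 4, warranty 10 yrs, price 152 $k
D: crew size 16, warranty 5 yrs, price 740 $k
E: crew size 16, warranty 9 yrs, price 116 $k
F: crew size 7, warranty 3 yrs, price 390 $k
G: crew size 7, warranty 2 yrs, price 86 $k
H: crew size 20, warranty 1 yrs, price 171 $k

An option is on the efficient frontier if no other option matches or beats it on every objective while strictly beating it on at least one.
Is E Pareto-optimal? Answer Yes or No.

Yes

A: worse on warranty (2 vs 9).
B: worse on warranty (4 vs 9).
C: worse on price (152 vs 116).
D: worse on warranty (5 vs 9).
F: worse on warranty (3 vs 9).
G: worse on warranty (2 vs 9).
H: worse on crew size (20 vs 16).
No option is at least as good as E on every objective and strictly better on one.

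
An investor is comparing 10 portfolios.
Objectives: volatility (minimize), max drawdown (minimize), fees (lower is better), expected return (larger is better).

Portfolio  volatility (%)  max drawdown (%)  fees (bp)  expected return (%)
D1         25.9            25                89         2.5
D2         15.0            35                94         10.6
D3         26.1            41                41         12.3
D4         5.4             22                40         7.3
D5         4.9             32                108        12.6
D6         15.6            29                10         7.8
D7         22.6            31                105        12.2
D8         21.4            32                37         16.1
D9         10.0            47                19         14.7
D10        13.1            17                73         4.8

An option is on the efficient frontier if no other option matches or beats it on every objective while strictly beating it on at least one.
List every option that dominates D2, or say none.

none

D1: worse on volatility (25.9 vs 15.0).
D3: worse on volatility (26.1 vs 15.0).
D4: worse on expected return (7.3 vs 10.6).
D5: worse on fees (108 vs 94).
D6: worse on volatility (15.6 vs 15.0).
D7: worse on volatility (22.6 vs 15.0).
D8: worse on volatility (21.4 vs 15.0).
D9: worse on max drawdown (47 vs 35).
D10: worse on expected return (4.8 vs 10.6).
No option dominates D2.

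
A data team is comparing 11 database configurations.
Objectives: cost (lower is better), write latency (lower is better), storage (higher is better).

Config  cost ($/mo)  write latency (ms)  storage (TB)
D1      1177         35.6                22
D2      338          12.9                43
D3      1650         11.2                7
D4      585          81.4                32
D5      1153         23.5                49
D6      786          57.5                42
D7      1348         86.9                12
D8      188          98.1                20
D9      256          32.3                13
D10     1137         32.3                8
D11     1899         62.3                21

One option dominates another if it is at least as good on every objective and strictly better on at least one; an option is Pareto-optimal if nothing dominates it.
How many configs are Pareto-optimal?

5

D1: dominated by D2 (cost 338≤1177, write latency 12.9≤35.6, storage 43≥22).
D2: not dominated.
D3: not dominated (best write latency).
D4: dominated by D2 (cost 338≤585, write latency 12.9≤81.4, storage 43≥32).
D5: not dominated (best storage).
D6: dominated by D2 (cost 338≤786, write latency 12.9≤57.5, storage 43≥42).
D7: dominated by D1 (cost 1177≤1348, write latency 35.6≤86.9, storage 22≥12).
D8: not dominated (best cost).
D9: not dominated.
D10: dominated by D2 (cost 338≤1137, write latency 12.9≤32.3, storage 43≥8).
D11: dominated by D1 (cost 1177≤1899, write latency 35.6≤62.3, storage 22≥21).
Pareto-optimal: D2, D3, D5, D8, D9 → 5.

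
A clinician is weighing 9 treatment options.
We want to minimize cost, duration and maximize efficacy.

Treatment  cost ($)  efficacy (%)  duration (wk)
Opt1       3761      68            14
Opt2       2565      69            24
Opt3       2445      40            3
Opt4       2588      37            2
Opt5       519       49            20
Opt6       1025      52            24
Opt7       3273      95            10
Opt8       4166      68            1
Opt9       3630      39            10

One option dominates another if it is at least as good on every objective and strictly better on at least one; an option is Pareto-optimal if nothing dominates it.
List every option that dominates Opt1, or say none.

Opt7: cost 3273≤3761, efficacy 95≥68, duration 10≤14 — dominates Opt1.
Others (Opt2, Opt3, Opt4, Opt5, Opt6, Opt8, Opt9) are each worse than Opt1 on at least one objective.

Opt7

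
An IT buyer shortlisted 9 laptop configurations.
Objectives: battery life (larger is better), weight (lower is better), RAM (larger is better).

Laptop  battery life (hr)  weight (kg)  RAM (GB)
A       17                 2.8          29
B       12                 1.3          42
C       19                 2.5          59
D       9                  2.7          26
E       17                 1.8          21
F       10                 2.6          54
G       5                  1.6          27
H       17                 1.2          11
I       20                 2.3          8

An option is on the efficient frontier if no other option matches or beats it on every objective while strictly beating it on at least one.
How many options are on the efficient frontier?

A: dominated by C (battery life 19≥17, weight 2.5≤2.8, RAM 59≥29).
B: not dominated.
C: not dominated (best RAM).
D: dominated by B (battery life 12≥9, weight 1.3≤2.7, RAM 42≥26).
E: not dominated.
F: dominated by C (battery life 19≥10, weight 2.5≤2.6, RAM 59≥54).
G: dominated by B (battery life 12≥5, weight 1.3≤1.6, RAM 42≥27).
H: not dominated (best weight).
I: not dominated (best battery life).
Pareto-optimal: B, C, E, H, I → 5.

5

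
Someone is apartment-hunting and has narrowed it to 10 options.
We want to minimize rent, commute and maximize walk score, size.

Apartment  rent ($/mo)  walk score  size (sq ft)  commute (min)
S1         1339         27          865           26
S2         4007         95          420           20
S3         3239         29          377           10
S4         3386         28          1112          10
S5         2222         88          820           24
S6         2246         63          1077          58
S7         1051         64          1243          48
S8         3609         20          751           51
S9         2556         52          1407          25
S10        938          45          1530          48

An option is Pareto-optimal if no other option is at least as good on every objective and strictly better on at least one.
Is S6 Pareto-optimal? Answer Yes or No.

No

S7 vs S6: rent 1051≤2246, walk score 64≥63, size 1243≥1077, commute 48≤58 — S7 is at least as good on every objective and strictly better on at least one, so S7 dominates S6.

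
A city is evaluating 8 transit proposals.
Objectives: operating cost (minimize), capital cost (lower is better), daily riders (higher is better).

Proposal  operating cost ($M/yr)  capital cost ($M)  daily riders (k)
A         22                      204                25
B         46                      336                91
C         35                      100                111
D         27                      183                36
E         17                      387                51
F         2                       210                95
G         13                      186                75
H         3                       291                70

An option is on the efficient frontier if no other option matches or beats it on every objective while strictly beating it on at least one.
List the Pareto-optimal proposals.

A: dominated by G (operating cost 13≤22, capital cost 186≤204, daily riders 75≥25).
B: dominated by C (operating cost 35≤46, capital cost 100≤336, daily riders 111≥91).
C: not dominated (best capital cost).
D: not dominated.
E: dominated by F (operating cost 2≤17, capital cost 210≤387, daily riders 95≥51).
F: not dominated (best operating cost).
G: not dominated.
H: dominated by F (operating cost 2≤3, capital cost 210≤291, daily riders 95≥70).

C, D, F, G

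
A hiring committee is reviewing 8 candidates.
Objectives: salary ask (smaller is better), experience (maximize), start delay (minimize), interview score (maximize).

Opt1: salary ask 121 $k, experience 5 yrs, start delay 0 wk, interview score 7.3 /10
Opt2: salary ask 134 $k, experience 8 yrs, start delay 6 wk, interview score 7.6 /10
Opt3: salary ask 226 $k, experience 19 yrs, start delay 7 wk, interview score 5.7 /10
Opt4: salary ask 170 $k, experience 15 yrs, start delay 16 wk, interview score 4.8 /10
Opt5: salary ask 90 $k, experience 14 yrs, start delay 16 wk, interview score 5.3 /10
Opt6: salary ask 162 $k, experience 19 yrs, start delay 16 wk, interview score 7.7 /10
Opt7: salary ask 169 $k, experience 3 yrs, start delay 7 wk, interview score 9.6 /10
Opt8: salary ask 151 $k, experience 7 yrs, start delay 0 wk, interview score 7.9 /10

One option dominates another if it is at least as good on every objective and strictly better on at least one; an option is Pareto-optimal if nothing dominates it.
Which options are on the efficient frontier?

Opt1, Opt2, Opt3, Opt5, Opt6, Opt7, Opt8

Opt1: not dominated.
Opt2: not dominated.
Opt3: not dominated.
Opt4: dominated by Opt6 (salary ask 162≤170, experience 19≥15, start delay 16≤16, interview score 7.7≥4.8).
Opt5: not dominated (best salary ask).
Opt6: not dominated.
Opt7: not dominated (best interview score).
Opt8: not dominated.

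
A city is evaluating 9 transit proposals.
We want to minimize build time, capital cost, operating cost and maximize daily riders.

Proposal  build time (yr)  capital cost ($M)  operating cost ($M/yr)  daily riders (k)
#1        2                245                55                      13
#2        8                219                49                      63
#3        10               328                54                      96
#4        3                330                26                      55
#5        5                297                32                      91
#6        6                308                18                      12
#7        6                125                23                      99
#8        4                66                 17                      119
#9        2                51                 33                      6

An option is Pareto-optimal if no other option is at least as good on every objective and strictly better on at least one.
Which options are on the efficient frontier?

#1, #4, #8, #9

#1: not dominated.
#2: dominated by #7 (build time 6≤8, capital cost 125≤219, operating cost 23≤49, daily riders 99≥63).
#3: dominated by #7 (build time 6≤10, capital cost 125≤328, operating cost 23≤54, daily riders 99≥96).
#4: not dominated.
#5: dominated by #8 (build time 4≤5, capital cost 66≤297, operating cost 17≤32, daily riders 119≥91).
#6: dominated by #8 (build time 4≤6, capital cost 66≤308, operating cost 17≤18, daily riders 119≥12).
#7: dominated by #8 (build time 4≤6, capital cost 66≤125, operating cost 17≤23, daily riders 119≥99).
#8: not dominated (best operating cost).
#9: not dominated (best capital cost).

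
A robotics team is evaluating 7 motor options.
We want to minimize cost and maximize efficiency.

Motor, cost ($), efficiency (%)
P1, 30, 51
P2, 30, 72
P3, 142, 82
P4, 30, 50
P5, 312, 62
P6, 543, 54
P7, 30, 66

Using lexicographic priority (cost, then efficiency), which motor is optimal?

First minimize cost: best is 30, kept {P1, P2, P4, P7}.
Then maximize efficiency: best is 72, kept {P2}.

P2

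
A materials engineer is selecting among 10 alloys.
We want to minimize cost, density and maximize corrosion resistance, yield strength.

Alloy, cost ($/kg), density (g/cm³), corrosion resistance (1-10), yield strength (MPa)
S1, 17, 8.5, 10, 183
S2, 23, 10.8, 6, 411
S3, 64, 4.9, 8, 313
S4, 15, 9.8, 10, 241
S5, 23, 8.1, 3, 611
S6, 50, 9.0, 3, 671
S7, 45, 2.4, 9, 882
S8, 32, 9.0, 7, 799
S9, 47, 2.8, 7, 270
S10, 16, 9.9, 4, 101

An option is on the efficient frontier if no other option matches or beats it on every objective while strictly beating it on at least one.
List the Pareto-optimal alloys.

S1: not dominated.
S2: not dominated.
S3: dominated by S7 (cost 45≤64, density 2.4≤4.9, corrosion resistance 9≥8, yield strength 882≥313).
S4: not dominated (best cost).
S5: not dominated.
S6: dominated by S7 (cost 45≤50, density 2.4≤9.0, corrosion resistance 9≥3, yield strength 882≥671).
S7: not dominated (best density).
S8: not dominated.
S9: dominated by S7 (cost 45≤47, density 2.4≤2.8, corrosion resistance 9≥7, yield strength 882≥270).
S10: dominated by S4 (cost 15≤16, density 9.8≤9.9, corrosion resistance 10≥4, yield strength 241≥101).

S1, S2, S4, S5, S7, S8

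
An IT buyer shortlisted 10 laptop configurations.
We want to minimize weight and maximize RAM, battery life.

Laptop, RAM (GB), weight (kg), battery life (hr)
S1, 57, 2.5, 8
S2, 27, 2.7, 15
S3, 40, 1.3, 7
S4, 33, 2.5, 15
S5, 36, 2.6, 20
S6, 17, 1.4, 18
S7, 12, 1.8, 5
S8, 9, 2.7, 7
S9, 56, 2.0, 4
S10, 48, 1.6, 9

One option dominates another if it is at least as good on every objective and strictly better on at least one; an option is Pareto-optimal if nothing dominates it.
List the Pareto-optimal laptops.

S1: not dominated (best RAM).
S2: dominated by S4 (RAM 33≥27, weight 2.5≤2.7, battery life 15≥15).
S3: not dominated (best weight).
S4: not dominated.
S5: not dominated (best battery life).
S6: not dominated.
S7: dominated by S3 (RAM 40≥12, weight 1.3≤1.8, battery life 7≥5).
S8: dominated by S1 (RAM 57≥9, weight 2.5≤2.7, battery life 8≥7).
S9: not dominated.
S10: not dominated.

S1, S3, S4, S5, S6, S9, S10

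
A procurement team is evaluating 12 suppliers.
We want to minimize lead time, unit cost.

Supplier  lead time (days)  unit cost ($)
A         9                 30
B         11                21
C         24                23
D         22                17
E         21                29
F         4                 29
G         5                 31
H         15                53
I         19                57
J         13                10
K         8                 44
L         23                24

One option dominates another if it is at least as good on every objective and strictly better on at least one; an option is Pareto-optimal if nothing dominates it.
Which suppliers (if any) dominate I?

A, B, F, G, H, J, K

A: lead time 9≤19, unit cost 30≤57 — dominates I.
B: lead time 11≤19, unit cost 21≤57 — dominates I.
F: lead time 4≤19, unit cost 29≤57 — dominates I.
G: lead time 5≤19, unit cost 31≤57 — dominates I.
H: lead time 15≤19, unit cost 53≤57 — dominates I.
J: lead time 13≤19, unit cost 10≤57 — dominates I.
K: lead time 8≤19, unit cost 44≤57 — dominates I.
Others (C, D, E, L) are each worse than I on at least one objective.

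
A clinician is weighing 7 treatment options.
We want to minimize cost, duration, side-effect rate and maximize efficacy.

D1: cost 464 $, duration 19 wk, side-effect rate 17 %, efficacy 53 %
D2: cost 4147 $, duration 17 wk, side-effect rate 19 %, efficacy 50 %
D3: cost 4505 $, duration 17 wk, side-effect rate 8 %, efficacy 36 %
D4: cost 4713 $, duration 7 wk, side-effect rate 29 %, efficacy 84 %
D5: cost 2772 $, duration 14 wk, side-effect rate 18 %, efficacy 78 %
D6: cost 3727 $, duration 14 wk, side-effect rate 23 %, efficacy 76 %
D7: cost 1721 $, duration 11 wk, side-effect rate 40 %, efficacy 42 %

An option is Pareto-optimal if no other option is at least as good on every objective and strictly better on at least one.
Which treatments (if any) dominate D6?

D5

D5: cost 2772≤3727, duration 14≤14, side-effect rate 18≤23, efficacy 78≥76 — dominates D6.
Others (D1, D2, D3, D4, D7) are each worse than D6 on at least one objective.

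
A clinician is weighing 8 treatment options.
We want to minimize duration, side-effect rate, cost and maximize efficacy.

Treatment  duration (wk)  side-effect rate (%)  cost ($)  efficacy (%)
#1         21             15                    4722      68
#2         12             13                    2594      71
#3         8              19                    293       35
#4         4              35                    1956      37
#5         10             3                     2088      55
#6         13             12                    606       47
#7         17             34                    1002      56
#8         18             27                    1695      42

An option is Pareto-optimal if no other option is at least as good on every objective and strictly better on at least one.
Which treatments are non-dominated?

#1: dominated by #2 (duration 12≤21, side-effect rate 13≤15, cost 2594≤4722, efficacy 71≥68).
#2: not dominated (best efficacy).
#3: not dominated (best cost).
#4: not dominated (best duration).
#5: not dominated (best side-effect rate).
#6: not dominated.
#7: not dominated.
#8: dominated by #6 (duration 13≤18, side-effect rate 12≤27, cost 606≤1695, efficacy 47≥42).

#2, #3, #4, #5, #6, #7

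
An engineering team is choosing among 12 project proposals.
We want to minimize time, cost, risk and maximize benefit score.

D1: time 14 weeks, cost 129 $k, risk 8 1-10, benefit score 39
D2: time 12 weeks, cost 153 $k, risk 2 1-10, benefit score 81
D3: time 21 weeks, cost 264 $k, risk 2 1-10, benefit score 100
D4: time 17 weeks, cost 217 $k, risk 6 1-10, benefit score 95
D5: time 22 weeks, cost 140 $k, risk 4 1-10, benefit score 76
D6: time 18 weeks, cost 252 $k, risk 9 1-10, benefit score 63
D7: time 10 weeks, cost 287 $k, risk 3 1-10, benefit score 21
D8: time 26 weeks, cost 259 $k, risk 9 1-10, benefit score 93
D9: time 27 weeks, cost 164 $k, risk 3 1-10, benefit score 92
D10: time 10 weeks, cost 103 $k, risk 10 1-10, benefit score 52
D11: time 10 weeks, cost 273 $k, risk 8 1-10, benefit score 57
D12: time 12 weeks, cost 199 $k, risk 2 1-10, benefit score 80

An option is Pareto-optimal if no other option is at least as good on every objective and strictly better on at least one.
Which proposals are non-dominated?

D1: not dominated.
D2: not dominated.
D3: not dominated (best benefit score).
D4: not dominated.
D5: not dominated.
D6: dominated by D2 (time 12≤18, cost 153≤252, risk 2≤9, benefit score 81≥63).
D7: not dominated.
D8: dominated by D4 (time 17≤26, cost 217≤259, risk 6≤9, benefit score 95≥93).
D9: not dominated.
D10: not dominated (best cost).
D11: not dominated.
D12: dominated by D2 (time 12≤12, cost 153≤199, risk 2≤2, benefit score 81≥80).

D1, D2, D3, D4, D5, D7, D9, D10, D11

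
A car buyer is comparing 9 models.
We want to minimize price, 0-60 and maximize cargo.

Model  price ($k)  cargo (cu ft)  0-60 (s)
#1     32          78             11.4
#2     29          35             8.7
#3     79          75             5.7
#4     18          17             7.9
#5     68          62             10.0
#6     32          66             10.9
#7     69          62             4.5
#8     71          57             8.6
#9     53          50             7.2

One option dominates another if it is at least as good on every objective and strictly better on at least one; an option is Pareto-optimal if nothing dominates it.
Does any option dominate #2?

#1: worse on price (32 vs 29).
#3: worse on price (79 vs 29).
#4: worse on cargo (17 vs 35).
#5: worse on price (68 vs 29).
#6: worse on price (32 vs 29).
#7: worse on price (69 vs 29).
#8: worse on price (71 vs 29).
#9: worse on price (53 vs 29).
No option is at least as good as #2 on every objective and strictly better on one.

No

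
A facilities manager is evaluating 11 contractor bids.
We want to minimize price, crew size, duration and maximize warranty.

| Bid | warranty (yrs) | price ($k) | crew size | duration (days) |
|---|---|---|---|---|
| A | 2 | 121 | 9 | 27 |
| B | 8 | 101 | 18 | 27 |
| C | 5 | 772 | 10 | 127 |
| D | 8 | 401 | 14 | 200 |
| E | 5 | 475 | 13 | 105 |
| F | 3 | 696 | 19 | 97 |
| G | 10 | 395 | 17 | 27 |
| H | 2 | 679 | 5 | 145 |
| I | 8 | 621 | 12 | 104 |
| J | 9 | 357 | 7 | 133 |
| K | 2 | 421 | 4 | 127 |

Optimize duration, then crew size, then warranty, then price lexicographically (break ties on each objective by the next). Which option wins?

A

First minimize duration: best is 27, kept {A, B, G}.
Then minimize crew size: best is 9, kept {A}.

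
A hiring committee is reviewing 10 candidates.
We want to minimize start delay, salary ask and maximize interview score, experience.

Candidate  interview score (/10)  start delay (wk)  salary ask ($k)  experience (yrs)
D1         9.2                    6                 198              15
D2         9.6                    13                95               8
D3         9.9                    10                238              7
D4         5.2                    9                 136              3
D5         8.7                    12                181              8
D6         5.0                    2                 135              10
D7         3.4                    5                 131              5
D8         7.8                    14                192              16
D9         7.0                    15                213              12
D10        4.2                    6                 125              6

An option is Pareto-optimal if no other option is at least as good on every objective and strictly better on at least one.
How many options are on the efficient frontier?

9

D1: not dominated.
D2: not dominated (best salary ask).
D3: not dominated (best interview score).
D4: not dominated.
D5: not dominated.
D6: not dominated (best start delay).
D7: not dominated.
D8: not dominated (best experience).
D9: dominated by D1 (interview score 9.2≥7.0, start delay 6≤15, salary ask 198≤213, experience 15≥12).
D10: not dominated.
Pareto-optimal: D1, D2, D3, D4, D5, D6, D7, D8, D10 → 9.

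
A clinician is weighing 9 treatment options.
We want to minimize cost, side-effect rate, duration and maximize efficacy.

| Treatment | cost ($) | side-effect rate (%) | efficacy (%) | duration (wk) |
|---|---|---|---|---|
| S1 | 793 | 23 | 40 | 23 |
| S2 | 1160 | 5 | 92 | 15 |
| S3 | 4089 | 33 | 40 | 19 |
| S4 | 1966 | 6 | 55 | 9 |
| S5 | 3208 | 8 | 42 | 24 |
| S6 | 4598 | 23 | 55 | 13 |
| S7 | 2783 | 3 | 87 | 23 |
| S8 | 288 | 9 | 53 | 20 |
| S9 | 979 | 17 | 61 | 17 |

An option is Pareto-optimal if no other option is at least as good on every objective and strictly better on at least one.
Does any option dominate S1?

S8 vs S1: cost 288≤793, side-effect rate 9≤23, efficacy 53≥40, duration 20≤23 — S8 is at least as good on every objective and strictly better on at least one, so S8 dominates S1.

Yes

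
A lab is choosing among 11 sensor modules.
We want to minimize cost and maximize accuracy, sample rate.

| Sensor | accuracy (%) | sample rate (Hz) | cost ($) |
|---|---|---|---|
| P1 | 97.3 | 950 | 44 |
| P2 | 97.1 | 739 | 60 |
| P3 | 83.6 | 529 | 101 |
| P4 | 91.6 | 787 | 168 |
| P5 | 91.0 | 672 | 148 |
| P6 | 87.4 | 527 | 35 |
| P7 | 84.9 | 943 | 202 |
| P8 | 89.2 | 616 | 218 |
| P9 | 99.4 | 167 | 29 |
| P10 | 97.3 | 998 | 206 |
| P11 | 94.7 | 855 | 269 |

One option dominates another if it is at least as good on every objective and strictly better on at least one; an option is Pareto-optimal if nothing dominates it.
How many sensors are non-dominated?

P1: not dominated.
P2: dominated by P1 (accuracy 97.3≥97.1, sample rate 950≥739, cost 44≤60).
P3: dominated by P1 (accuracy 97.3≥83.6, sample rate 950≥529, cost 44≤101).
P4: dominated by P1 (accuracy 97.3≥91.6, sample rate 950≥787, cost 44≤168).
P5: dominated by P1 (accuracy 97.3≥91.0, sample rate 950≥672, cost 44≤148).
P6: not dominated.
P7: dominated by P1 (accuracy 97.3≥84.9, sample rate 950≥943, cost 44≤202).
P8: dominated by P1 (accuracy 97.3≥89.2, sample rate 950≥616, cost 44≤218).
P9: not dominated (best accuracy).
P10: not dominated (best sample rate).
P11: dominated by P1 (accuracy 97.3≥94.7, sample rate 950≥855, cost 44≤269).
Pareto-optimal: P1, P6, P9, P10 → 4.

4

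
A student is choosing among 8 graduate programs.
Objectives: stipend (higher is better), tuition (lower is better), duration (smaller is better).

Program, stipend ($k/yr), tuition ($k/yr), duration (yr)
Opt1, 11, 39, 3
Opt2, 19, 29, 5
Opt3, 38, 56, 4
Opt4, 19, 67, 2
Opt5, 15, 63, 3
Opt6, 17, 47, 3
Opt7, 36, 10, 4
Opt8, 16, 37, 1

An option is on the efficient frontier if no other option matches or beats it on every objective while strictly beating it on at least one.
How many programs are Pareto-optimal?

Opt1: dominated by Opt8 (stipend 16≥11, tuition 37≤39, duration 1≤3).
Opt2: dominated by Opt7 (stipend 36≥19, tuition 10≤29, duration 4≤5).
Opt3: not dominated (best stipend).
Opt4: not dominated.
Opt5: dominated by Opt6 (stipend 17≥15, tuition 47≤63, duration 3≤3).
Opt6: not dominated.
Opt7: not dominated (best tuition).
Opt8: not dominated (best duration).
Pareto-optimal: Opt3, Opt4, Opt6, Opt7, Opt8 → 5.

5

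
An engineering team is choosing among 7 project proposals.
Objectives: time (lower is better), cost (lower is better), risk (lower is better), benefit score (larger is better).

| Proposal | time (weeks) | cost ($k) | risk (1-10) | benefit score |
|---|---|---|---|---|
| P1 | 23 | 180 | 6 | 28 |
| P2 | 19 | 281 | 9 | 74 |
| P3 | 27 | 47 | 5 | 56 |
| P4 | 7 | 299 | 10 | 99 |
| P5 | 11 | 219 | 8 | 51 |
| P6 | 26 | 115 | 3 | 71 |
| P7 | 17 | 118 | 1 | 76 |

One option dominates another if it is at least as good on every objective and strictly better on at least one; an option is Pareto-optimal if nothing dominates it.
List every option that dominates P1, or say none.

P7

P7: time 17≤23, cost 118≤180, risk 1≤6, benefit score 76≥28 — dominates P1.
Others (P2, P3, P4, P5, P6) are each worse than P1 on at least one objective.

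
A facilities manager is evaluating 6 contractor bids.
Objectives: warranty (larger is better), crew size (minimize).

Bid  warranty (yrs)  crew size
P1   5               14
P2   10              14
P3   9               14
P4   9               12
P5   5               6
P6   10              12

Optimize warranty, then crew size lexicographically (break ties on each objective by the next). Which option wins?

First maximize warranty: best is 10, kept {P2, P6}.
Then minimize crew size: best is 12, kept {P6}.

P6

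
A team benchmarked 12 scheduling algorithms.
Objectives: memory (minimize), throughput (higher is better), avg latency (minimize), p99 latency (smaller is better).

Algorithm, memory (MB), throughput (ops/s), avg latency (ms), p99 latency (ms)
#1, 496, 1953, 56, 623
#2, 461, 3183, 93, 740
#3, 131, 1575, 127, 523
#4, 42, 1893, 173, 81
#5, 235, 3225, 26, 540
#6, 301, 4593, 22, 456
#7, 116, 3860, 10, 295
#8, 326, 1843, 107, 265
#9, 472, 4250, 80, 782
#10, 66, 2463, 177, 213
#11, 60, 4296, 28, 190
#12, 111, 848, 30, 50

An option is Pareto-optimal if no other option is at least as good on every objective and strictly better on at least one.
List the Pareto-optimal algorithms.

#4, #6, #7, #11, #12

#1: dominated by #5 (memory 235≤496, throughput 3225≥1953, avg latency 26≤56, p99 latency 540≤623).
#2: dominated by #5 (memory 235≤461, throughput 3225≥3183, avg latency 26≤93, p99 latency 540≤740).
#3: dominated by #7 (memory 116≤131, throughput 3860≥1575, avg latency 10≤127, p99 latency 295≤523).
#4: not dominated (best memory).
#5: dominated by #7 (memory 116≤235, throughput 3860≥3225, avg latency 10≤26, p99 latency 295≤540).
#6: not dominated (best throughput).
#7: not dominated (best avg latency).
#8: dominated by #11 (memory 60≤326, throughput 4296≥1843, avg latency 28≤107, p99 latency 190≤265).
#9: dominated by #6 (memory 301≤472, throughput 4593≥4250, avg latency 22≤80, p99 latency 456≤782).
#10: dominated by #11 (memory 60≤66, throughput 4296≥2463, avg latency 28≤177, p99 latency 190≤213).
#11: not dominated.
#12: not dominated (best p99 latency).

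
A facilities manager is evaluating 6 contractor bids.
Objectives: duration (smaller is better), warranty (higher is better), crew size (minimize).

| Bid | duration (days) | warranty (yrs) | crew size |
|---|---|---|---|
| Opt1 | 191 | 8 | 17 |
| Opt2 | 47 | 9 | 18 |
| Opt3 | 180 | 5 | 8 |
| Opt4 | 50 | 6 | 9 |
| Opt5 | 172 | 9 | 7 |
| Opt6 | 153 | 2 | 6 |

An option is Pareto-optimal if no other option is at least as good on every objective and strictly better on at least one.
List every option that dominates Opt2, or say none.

Opt1: worse on duration (191 vs 47).
Opt3: worse on duration (180 vs 47).
Opt4: worse on duration (50 vs 47).
Opt5: worse on duration (172 vs 47).
Opt6: worse on duration (153 vs 47).
No option dominates Opt2.

none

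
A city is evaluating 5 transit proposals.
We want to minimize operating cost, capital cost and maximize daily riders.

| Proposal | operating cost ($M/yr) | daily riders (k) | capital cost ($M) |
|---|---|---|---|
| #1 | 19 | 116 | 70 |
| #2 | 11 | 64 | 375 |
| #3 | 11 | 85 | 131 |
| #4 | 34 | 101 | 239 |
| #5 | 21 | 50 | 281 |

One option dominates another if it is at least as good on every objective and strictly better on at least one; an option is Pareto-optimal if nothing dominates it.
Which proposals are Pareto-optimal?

#1, #3

#1: not dominated (best daily riders).
#2: dominated by #3 (operating cost 11≤11, daily riders 85≥64, capital cost 131≤375).
#3: not dominated.
#4: dominated by #1 (operating cost 19≤34, daily riders 116≥101, capital cost 70≤239).
#5: dominated by #1 (operating cost 19≤21, daily riders 116≥50, capital cost 70≤281).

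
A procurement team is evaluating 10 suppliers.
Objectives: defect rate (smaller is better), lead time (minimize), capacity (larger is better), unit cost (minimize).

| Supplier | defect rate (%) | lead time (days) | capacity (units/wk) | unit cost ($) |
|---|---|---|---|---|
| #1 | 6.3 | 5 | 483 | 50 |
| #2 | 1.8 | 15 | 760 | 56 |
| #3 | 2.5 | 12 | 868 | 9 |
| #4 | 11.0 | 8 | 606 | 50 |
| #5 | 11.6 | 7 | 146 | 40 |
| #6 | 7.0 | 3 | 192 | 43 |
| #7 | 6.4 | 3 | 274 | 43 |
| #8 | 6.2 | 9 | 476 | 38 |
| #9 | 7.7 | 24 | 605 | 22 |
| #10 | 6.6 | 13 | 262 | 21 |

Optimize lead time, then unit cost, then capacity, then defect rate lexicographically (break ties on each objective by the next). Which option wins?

#7

First minimize lead time: best is 3, kept {#6, #7}.
Then minimize unit cost: best is 43, kept {#6, #7}.
Then maximize capacity: best is 274, kept {#7}.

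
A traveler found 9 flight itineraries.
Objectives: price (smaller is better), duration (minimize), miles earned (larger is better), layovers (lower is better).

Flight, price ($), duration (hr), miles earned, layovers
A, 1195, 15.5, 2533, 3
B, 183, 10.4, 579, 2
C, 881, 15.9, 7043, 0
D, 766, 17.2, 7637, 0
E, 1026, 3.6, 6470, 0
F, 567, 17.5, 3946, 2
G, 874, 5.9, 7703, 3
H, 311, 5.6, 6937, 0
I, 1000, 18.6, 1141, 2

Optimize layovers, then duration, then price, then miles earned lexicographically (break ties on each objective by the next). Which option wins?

E

First minimize layovers: best is 0, kept {C, D, E, H}.
Then minimize duration: best is 3.6, kept {E}.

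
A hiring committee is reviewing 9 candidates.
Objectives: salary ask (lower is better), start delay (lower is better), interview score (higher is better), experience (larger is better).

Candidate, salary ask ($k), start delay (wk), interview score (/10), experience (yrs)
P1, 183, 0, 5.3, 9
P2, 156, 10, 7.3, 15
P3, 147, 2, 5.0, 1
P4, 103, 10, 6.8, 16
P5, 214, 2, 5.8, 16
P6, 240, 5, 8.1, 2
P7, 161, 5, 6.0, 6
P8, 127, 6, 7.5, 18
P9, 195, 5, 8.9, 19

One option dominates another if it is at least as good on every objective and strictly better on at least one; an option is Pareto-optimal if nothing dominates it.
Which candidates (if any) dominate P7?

P1: worse on salary ask (183 vs 161).
P2: worse on start delay (10 vs 5).
P3: worse on interview score (5.0 vs 6.0).
P4: worse on start delay (10 vs 5).
P5: worse on salary ask (214 vs 161).
P6: worse on salary ask (240 vs 161).
P8: worse on start delay (6 vs 5).
P9: worse on salary ask (195 vs 161).
No option dominates P7.

none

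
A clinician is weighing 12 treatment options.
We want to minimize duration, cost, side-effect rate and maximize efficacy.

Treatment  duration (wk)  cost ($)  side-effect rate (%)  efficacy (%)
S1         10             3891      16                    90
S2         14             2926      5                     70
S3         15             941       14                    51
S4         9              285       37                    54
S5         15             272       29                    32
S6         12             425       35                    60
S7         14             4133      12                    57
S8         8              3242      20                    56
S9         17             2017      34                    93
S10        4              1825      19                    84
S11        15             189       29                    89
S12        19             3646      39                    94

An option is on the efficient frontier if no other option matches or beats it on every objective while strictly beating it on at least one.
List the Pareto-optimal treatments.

S1: not dominated.
S2: not dominated (best side-effect rate).
S3: not dominated.
S4: not dominated.
S5: dominated by S11 (duration 15≤15, cost 189≤272, side-effect rate 29≤29, efficacy 89≥32).
S6: not dominated.
S7: dominated by S2 (duration 14≤14, cost 2926≤4133, side-effect rate 5≤12, efficacy 70≥57).
S8: dominated by S10 (duration 4≤8, cost 1825≤3242, side-effect rate 19≤20, efficacy 84≥56).
S9: not dominated.
S10: not dominated (best duration).
S11: not dominated (best cost).
S12: not dominated (best efficacy).

S1, S2, S3, S4, S6, S9, S10, S11, S12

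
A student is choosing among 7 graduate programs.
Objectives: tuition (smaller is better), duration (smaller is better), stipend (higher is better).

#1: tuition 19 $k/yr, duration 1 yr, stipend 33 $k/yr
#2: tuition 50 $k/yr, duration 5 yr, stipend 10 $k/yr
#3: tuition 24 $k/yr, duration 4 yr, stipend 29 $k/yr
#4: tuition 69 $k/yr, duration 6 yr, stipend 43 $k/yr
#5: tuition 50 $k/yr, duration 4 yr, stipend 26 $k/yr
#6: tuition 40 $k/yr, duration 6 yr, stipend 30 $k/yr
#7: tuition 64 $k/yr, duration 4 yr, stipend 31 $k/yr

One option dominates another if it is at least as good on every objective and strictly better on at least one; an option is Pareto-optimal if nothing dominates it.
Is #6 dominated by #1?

Yes

#1 vs #6: tuition 19≤40, duration 1≤6, stipend 33≥30 — #1 is at least as good on every objective with at least one strict improvement.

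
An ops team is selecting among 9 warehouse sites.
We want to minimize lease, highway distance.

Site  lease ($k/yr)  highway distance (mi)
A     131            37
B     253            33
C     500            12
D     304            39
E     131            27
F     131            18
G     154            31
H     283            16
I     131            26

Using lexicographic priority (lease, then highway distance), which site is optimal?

First minimize lease: best is 131, kept {A, E, F, I}.
Then minimize highway distance: best is 18, kept {F}.

F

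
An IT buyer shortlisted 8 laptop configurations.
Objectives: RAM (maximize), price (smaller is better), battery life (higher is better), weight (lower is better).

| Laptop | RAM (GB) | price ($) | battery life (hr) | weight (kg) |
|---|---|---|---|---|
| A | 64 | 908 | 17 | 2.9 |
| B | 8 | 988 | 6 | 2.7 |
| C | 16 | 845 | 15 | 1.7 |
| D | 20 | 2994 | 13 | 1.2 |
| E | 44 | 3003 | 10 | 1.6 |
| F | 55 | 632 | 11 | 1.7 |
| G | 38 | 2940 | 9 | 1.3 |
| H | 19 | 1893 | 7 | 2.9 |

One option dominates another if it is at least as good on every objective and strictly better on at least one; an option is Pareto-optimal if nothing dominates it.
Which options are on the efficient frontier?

A, C, D, E, F, G

A: not dominated (best RAM).
B: dominated by C (RAM 16≥8, price 845≤988, battery life 15≥6, weight 1.7≤2.7).
C: not dominated.
D: not dominated (best weight).
E: not dominated.
F: not dominated (best price).
G: not dominated.
H: dominated by A (RAM 64≥19, price 908≤1893, battery life 17≥7, weight 2.9≤2.9).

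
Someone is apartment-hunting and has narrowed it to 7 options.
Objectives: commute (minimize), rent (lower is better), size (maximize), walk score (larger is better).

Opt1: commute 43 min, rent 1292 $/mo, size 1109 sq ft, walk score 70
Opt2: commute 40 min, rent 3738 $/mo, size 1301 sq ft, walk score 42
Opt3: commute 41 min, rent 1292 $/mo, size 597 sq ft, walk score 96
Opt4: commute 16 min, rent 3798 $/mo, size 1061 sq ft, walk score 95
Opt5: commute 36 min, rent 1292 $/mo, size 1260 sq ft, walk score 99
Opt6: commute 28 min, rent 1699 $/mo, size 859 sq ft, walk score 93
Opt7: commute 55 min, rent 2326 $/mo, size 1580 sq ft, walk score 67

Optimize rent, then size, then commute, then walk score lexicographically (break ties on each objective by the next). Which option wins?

Opt5

First minimize rent: best is 1292, kept {Opt1, Opt3, Opt5}.
Then maximize size: best is 1260, kept {Opt5}.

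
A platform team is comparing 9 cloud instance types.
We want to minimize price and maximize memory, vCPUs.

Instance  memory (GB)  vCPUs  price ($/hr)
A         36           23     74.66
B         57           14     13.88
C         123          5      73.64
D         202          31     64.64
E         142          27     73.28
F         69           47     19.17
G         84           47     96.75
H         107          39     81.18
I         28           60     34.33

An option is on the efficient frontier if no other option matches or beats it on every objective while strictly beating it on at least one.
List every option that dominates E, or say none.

D

D: memory 202≥142, vCPUs 31≥27, price 64.64≤73.28 — dominates E.
Others (A, B, C, F, G, H, I) are each worse than E on at least one objective.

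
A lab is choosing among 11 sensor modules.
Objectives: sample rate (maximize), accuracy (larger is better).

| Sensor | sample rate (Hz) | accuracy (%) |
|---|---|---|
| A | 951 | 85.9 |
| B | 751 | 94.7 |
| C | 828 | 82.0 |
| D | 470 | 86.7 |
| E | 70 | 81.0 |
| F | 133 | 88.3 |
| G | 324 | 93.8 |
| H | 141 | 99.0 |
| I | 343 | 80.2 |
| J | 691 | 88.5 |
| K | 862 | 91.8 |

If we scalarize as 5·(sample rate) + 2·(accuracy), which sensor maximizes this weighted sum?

A

A: 5·951 + 2·85.9 = 4926.8
B: 5·751 + 2·94.7 = 3944.4
C: 5·828 + 2·82.0 = 4304.0
D: 5·470 + 2·86.7 = 2523.4
E: 5·70 + 2·81.0 = 512.0
F: 5·133 + 2·88.3 = 841.6
G: 5·324 + 2·93.8 = 1807.6
H: 5·141 + 2·99.0 = 903.0
I: 5·343 + 2·80.2 = 1875.4
J: 5·691 + 2·88.5 = 3632.0
K: 5·862 + 2·91.8 = 4493.6
Highest: A at 4926.8.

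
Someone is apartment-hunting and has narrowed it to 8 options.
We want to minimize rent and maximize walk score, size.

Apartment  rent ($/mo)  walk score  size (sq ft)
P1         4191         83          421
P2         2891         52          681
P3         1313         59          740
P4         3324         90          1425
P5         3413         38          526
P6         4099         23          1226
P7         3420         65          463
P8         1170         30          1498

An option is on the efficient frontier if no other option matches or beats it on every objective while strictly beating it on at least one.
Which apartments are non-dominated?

P1: dominated by P4 (rent 3324≤4191, walk score 90≥83, size 1425≥421).
P2: dominated by P3 (rent 1313≤2891, walk score 59≥52, size 740≥681).
P3: not dominated.
P4: not dominated (best walk score).
P5: dominated by P2 (rent 2891≤3413, walk score 52≥38, size 681≥526).
P6: dominated by P4 (rent 3324≤4099, walk score 90≥23, size 1425≥1226).
P7: dominated by P4 (rent 3324≤3420, walk score 90≥65, size 1425≥463).
P8: not dominated (best rent).

P3, P4, P8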